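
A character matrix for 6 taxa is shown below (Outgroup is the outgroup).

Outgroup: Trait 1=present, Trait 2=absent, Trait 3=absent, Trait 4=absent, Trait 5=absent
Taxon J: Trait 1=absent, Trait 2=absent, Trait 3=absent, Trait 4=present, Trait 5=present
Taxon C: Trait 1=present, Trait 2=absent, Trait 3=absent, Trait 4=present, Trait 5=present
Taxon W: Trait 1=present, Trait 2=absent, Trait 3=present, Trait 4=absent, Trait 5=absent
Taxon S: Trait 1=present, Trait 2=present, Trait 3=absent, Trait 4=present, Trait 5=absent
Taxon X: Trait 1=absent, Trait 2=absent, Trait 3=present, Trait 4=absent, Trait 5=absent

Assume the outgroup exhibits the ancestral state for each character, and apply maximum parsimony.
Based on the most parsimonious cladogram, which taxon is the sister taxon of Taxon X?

Taxon W

Character polarity is set by the outgroup: the derived state is whichever differs from the outgroup's state, so for Trait 1 the derived state is 'absent', and for the remaining characters it is 'present'.
Trait 1 groups Taxon J and Taxon X, which is incompatible with the clades supported by the remaining characters; treating it as convergent (homoplasy) costs fewer steps than any alternative tree.
Trait 2 (derived state 'present') is unique to Taxon S (autapomorphy; uninformative for grouping).
Only Taxon W and Taxon X show the derived state 'present' for Trait 3, supporting them as a clade.
Only Taxon C, Taxon J, and Taxon S show the derived state 'present' for Trait 4, supporting them as a clade.
Only Taxon C and Taxon J show the derived state 'present' for Trait 5, supporting them as a clade.
Most parsimonious ingroup topology: (((Taxon J,Taxon C),Taxon S),(Taxon W,Taxon X)).
Taxon X and Taxon W form a cherry on this tree, so they are sister taxa.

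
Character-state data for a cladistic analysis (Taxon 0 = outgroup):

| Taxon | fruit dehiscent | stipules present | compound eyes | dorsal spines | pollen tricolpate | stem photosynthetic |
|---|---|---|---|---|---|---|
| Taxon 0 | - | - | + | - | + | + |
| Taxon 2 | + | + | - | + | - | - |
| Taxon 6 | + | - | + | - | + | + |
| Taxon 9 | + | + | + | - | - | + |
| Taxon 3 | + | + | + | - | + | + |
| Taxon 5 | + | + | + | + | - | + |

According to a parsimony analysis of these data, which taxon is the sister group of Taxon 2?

Taxon 5

Character polarity is set by the outgroup: the derived state is whichever differs from the outgroup's state, so for compound eyes, pollen tricolpate, stem photosynthetic the derived state is '-', and for the remaining characters it is '+'.
fruit dehiscent (derived state '+') is shared by all ingroup taxa — unites the whole ingroup.
stipules present: derived state '+' in Taxon 2, Taxon 3, Taxon 5, and Taxon 9 only — synapomorphy for {Taxon 2, Taxon 3, Taxon 5, Taxon 9}.
compound eyes: derived state '-' in Taxon 2 only — an autapomorphy, so it tells us nothing about relationships among taxa.
dorsal spines: derived state '+' in Taxon 2 and Taxon 5 only — synapomorphy for {Taxon 2, Taxon 5}.
pollen tricolpate (derived state '-') is shared by Taxon 2, Taxon 5, and Taxon 9 — a synapomorphy uniting that clade.
stem photosynthetic: derived state '-' in Taxon 2 only — an autapomorphy, so it tells us nothing about relationships among taxa.
Most parsimonious ingroup topology: ((((Taxon 2,Taxon 5),Taxon 9),Taxon 3),Taxon 6).
Taxon 2 and Taxon 5 form a cherry on this tree, so they are sister taxa.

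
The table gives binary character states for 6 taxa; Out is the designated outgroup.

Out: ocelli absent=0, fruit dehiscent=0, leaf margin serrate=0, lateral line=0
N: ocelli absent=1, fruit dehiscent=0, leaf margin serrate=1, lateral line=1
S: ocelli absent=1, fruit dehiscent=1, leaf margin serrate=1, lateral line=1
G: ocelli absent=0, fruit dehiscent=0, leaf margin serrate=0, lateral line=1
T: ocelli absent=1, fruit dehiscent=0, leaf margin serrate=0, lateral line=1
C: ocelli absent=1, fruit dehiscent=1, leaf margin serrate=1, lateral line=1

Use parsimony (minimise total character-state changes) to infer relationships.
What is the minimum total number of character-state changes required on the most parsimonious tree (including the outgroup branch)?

4

The outgroup has state '0' for every character, so '1' is the derived state throughout.
ocelli absent (derived state '1') is shared by C, N, S, and T — a synapomorphy uniting that clade.
Only C and S show the derived state '1' for fruit dehiscent, supporting them as a clade.
Only C, N, and S show the derived state '1' for leaf margin serrate, supporting them as a clade.
All ingroup taxa share the derived state '1' for lateral line; it defines the ingroup but does not resolve relationships within it.
Most parsimonious ingroup topology: (((N,(S,C)),T),G).
Changes per character on this tree: ocelli absent: 1; fruit dehiscent: 1; leaf margin serrate: 1; lateral line: 1.
Total = 4.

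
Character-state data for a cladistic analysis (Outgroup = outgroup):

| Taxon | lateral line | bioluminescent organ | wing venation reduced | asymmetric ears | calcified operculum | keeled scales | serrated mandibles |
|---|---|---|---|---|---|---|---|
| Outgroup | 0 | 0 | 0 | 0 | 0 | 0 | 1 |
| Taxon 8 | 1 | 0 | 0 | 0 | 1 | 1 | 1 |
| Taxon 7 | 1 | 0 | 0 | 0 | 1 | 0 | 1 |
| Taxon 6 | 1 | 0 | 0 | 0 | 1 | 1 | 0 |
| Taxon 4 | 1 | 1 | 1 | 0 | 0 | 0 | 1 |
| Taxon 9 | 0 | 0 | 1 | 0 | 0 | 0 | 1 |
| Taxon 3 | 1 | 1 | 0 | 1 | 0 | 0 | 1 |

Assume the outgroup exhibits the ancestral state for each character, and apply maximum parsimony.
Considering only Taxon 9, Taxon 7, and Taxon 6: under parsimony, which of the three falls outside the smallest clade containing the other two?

Taxon 9

Character polarity is set by the outgroup: the derived state is whichever differs from the outgroup's state, so for serrated mandibles the derived state is '0', and for the remaining characters it is '1'.
lateral line (derived state '1') is shared by Taxon 3, Taxon 4, Taxon 6, Taxon 7, and Taxon 8 — a synapomorphy uniting that clade.
Only Taxon 3 and Taxon 4 show the derived state '1' for bioluminescent organ, supporting them as a clade.
wing venation reduced (state '1') occurs in Taxon 4 and Taxon 9 but conflicts with the nesting implied by the other characters — most parsimoniously interpreted as homoplasy.
asymmetric ears (derived state '1') is unique to Taxon 3 (autapomorphy; uninformative for grouping).
calcified operculum: derived state '1' in Taxon 6, Taxon 7, and Taxon 8 only — synapomorphy for {Taxon 6, Taxon 7, Taxon 8}.
Only Taxon 6 and Taxon 8 show the derived state '1' for keeled scales, supporting them as a clade.
serrated mandibles (derived state '0') is unique to Taxon 6 (autapomorphy; uninformative for grouping).
Most parsimonious ingroup topology: ((((Taxon 8,Taxon 6),Taxon 7),(Taxon 4,Taxon 3)),Taxon 9).
Taxon 7 and Taxon 6 share a more recent common ancestor with each other than either does with Taxon 9, so Taxon 9 is the least closely related of the three.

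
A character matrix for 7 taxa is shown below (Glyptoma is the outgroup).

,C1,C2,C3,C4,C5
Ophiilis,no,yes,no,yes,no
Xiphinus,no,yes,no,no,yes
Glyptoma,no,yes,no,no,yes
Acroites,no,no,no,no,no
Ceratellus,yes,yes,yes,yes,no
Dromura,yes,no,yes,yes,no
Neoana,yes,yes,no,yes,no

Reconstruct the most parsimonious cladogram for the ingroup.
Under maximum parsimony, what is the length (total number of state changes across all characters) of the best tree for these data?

6

Character polarity is set by the outgroup: the derived state is whichever differs from the outgroup's state, so for C2, C5 the derived state is 'no', and for the remaining characters it is 'yes'.
C1: derived state 'yes' in Ceratellus, Dromura, and Neoana only — synapomorphy for {Ceratellus, Dromura, Neoana}.
C2 groups Acroites and Dromura, which is incompatible with the clades supported by the remaining characters; treating it as convergent (homoplasy) costs fewer steps than any alternative tree.
C3: derived state 'yes' in Ceratellus and Dromura only — synapomorphy for {Ceratellus, Dromura}.
C4: derived state 'yes' in Ceratellus, Dromura, Neoana, and Ophiilis only — synapomorphy for {Ceratellus, Dromura, Neoana, Ophiilis}.
Only Acroites, Ceratellus, Dromura, Neoana, and Ophiilis show the derived state 'no' for C5, supporting them as a clade.
Most parsimonious ingroup topology: ((Acroites,(((Ceratellus,Dromura),Neoana),Ophiilis)),Xiphinus).
Changes per character on this tree: C1: 1; C2: 2; C3: 1; C4: 1; C5: 1.
Total = 6.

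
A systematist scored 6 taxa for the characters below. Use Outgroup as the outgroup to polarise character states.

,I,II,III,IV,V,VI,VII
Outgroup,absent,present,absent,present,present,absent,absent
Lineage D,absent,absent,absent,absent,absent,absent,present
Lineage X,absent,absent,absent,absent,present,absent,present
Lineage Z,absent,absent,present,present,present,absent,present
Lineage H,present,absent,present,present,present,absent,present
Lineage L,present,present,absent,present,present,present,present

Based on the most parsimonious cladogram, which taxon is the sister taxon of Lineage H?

Character polarity is set by the outgroup: the derived state is whichever differs from the outgroup's state, so for II, IV, V the derived state is 'absent', and for the remaining characters it is 'present'.
I groups Lineage H and Lineage L, which is incompatible with the clades supported by the remaining characters; treating it as convergent (homoplasy) costs fewer steps than any alternative tree.
II: derived state 'absent' in Lineage D, Lineage H, Lineage X, and Lineage Z only — synapomorphy for {Lineage D, Lineage H, Lineage X, Lineage Z}.
III (derived state 'present') is shared by Lineage H and Lineage Z — a synapomorphy uniting that clade.
IV (derived state 'absent') is shared by Lineage D and Lineage X — a synapomorphy uniting that clade.
V: derived state 'absent' in Lineage D only — an autapomorphy, so it tells us nothing about relationships among taxa.
VI: derived state 'present' in Lineage L only — an autapomorphy, so it tells us nothing about relationships among taxa.
All ingroup taxa share the derived state 'present' for VII; it defines the ingroup but does not resolve relationships within it.
Most parsimonious ingroup topology: (((Lineage D,Lineage X),(Lineage Z,Lineage H)),Lineage L).
Lineage H and Lineage Z form a cherry on this tree, so they are sister taxa.

Lineage Z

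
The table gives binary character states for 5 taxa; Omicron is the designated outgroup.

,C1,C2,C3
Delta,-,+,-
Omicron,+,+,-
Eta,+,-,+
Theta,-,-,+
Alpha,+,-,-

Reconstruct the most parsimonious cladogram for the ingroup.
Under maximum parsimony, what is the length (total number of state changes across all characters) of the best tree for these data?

4

Character polarity is set by the outgroup: the derived state is whichever differs from the outgroup's state, so for C1, C2 the derived state is '-', and for the remaining characters it is '+'.
C1 (state '-') occurs in Delta and Theta but conflicts with the nesting implied by the other characters — most parsimoniously interpreted as homoplasy.
C2 (derived state '-') is shared by Alpha, Eta, and Theta — a synapomorphy uniting that clade.
C3 (derived state '+') is shared by Eta and Theta — a synapomorphy uniting that clade.
Most parsimonious ingroup topology: (((Theta,Eta),Alpha),Delta).
Changes per character on this tree: C1: 2; C2: 1; C3: 1.
Total = 4.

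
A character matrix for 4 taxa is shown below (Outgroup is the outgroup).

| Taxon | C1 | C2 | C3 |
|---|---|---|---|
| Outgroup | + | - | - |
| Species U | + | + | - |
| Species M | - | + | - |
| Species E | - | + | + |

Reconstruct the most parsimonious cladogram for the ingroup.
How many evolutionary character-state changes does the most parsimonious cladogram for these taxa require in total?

Character polarity is set by the outgroup: the derived state is whichever differs from the outgroup's state, so for C1 the derived state is '-', and for the remaining characters it is '+'.
C1: derived state '-' in Species E and Species M only — synapomorphy for {Species E, Species M}.
All ingroup taxa share the derived state '+' for C2; it defines the ingroup but does not resolve relationships within it.
C3 (derived state '+') is unique to Species E (autapomorphy; uninformative for grouping).
Most parsimonious ingroup topology: (Species U,(Species M,Species E)).
Changes per character on this tree: C1: 1; C2: 1; C3: 1.
Total = 3.

3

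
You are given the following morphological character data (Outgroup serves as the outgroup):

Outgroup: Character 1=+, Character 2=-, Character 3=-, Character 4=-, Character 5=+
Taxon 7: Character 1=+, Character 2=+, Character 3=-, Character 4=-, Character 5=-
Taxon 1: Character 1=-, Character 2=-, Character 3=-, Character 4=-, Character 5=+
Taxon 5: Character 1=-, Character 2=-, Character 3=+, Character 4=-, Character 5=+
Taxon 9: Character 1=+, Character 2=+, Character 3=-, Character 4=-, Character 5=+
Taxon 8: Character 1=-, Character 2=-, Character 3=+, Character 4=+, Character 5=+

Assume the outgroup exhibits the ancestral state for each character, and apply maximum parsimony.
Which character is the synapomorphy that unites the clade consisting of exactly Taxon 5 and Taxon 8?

Character polarity is set by the outgroup: the derived state is whichever differs from the outgroup's state, so for Character 1, Character 5 the derived state is '-', and for the remaining characters it is '+'.
Only Taxon 1, Taxon 5, and Taxon 8 show the derived state '-' for Character 1, supporting them as a clade.
Only Taxon 7 and Taxon 9 show the derived state '+' for Character 2, supporting them as a clade.
Only Taxon 5 and Taxon 8 show the derived state '+' for Character 3, supporting them as a clade.
Character 4 (derived state '+') is unique to Taxon 8 (autapomorphy; uninformative for grouping).
Character 5: derived state '-' in Taxon 7 only — an autapomorphy, so it tells us nothing about relationships among taxa.
Most parsimonious ingroup topology: ((Taxon 7,Taxon 9),(Taxon 1,(Taxon 5,Taxon 8))).
The clade {Taxon 5, Taxon 8} is supported by Character 3: its derived state '+' occurs in exactly those taxa and in no other taxon (including the outgroup).

Character 3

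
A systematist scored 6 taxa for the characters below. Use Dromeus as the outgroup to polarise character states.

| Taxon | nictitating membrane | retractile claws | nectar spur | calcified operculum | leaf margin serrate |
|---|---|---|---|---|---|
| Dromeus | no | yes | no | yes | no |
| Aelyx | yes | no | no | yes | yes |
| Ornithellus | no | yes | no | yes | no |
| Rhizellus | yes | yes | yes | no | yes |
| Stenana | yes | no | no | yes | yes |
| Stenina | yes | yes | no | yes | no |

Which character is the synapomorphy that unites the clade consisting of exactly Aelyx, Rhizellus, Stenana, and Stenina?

Character polarity is set by the outgroup: the derived state is whichever differs from the outgroup's state, so for retractile claws, calcified operculum the derived state is 'no', and for the remaining characters it is 'yes'.
nictitating membrane: derived state 'yes' in Aelyx, Rhizellus, Stenana, and Stenina only — synapomorphy for {Aelyx, Rhizellus, Stenana, Stenina}.
retractile claws (derived state 'no') is shared by Aelyx and Stenana — a synapomorphy uniting that clade.
nectar spur (derived state 'yes') is unique to Rhizellus (autapomorphy; uninformative for grouping).
calcified operculum (derived state 'no') is unique to Rhizellus (autapomorphy; uninformative for grouping).
Only Aelyx, Rhizellus, and Stenana show the derived state 'yes' for leaf margin serrate, supporting them as a clade.
Most parsimonious ingroup topology: ((((Aelyx,Stenana),Rhizellus),Stenina),Ornithellus).
The clade {Aelyx, Rhizellus, Stenana, Stenina} is supported by nictitating membrane: its derived state 'yes' occurs in exactly those taxa and in no other taxon (including the outgroup).

nictitating membrane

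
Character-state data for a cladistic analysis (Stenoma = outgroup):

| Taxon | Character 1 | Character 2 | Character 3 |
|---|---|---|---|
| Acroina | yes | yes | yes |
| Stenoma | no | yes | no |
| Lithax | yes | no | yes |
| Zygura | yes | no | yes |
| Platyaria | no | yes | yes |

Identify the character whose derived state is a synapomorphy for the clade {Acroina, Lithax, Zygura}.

Character polarity is set by the outgroup: the derived state is whichever differs from the outgroup's state, so for Character 2 the derived state is 'no', and for the remaining characters it is 'yes'.
Only Acroina, Lithax, and Zygura show the derived state 'yes' for Character 1, supporting them as a clade.
Character 2 (derived state 'no') is shared by Lithax and Zygura — a synapomorphy uniting that clade.
All ingroup taxa share the derived state 'yes' for Character 3; it defines the ingroup but does not resolve relationships within it.
Most parsimonious ingroup topology: (((Lithax,Zygura),Acroina),Platyaria).
The clade {Acroina, Lithax, Zygura} is supported by Character 1: its derived state 'yes' occurs in exactly those taxa and in no other taxon (including the outgroup).

Character 1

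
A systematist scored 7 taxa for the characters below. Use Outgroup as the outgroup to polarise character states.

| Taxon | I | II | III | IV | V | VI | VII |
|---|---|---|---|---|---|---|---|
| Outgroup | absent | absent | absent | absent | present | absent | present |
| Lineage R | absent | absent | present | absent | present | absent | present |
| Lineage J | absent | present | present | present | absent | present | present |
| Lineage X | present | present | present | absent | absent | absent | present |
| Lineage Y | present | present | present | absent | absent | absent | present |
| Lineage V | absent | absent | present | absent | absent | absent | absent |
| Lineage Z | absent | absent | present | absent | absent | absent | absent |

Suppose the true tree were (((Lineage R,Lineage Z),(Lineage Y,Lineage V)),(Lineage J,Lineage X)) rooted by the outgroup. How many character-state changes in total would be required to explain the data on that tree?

Map each character onto (((Lineage R,Lineage Z),(Lineage Y,Lineage V)),(Lineage J,Lineage X)) (rooted by Outgroup) and count the minimum state changes it requires (Fitch parsimony):
I: 2; II: 2; III: 1; IV: 1; V: 2; VI: 1; VII: 2.
Total tree length = 11.

11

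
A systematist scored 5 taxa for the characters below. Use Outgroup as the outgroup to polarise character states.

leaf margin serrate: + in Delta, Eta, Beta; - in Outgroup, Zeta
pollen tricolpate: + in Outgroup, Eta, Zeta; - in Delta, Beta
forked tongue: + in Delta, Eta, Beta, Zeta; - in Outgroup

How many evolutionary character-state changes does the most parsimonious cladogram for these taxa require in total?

Character polarity is set by the outgroup: the derived state is whichever differs from the outgroup's state, so for pollen tricolpate the derived state is '-', and for the remaining characters it is '+'.
leaf margin serrate (derived state '+') is shared by Beta, Delta, and Eta — a synapomorphy uniting that clade.
pollen tricolpate (derived state '-') is shared by Beta and Delta — a synapomorphy uniting that clade.
All ingroup taxa share the derived state '+' for forked tongue; it defines the ingroup but does not resolve relationships within it.
Most parsimonious ingroup topology: (((Delta,Beta),Eta),Zeta).
Changes per character on this tree: leaf margin serrate: 1; pollen tricolpate: 1; forked tongue: 1.
Total = 3.

3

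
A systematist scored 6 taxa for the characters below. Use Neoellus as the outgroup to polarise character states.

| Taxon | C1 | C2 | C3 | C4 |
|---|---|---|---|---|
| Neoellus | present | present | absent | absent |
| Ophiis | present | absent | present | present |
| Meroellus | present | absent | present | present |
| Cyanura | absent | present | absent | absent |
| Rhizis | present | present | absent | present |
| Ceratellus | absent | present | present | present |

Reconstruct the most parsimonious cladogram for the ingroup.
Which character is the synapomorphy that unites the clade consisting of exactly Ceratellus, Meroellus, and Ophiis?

Character polarity is set by the outgroup: the derived state is whichever differs from the outgroup's state, so for C1, C2 the derived state is 'absent', and for the remaining characters it is 'present'.
C1 (state 'absent') occurs in Ceratellus and Cyanura but conflicts with the nesting implied by the other characters — most parsimoniously interpreted as homoplasy.
C2: derived state 'absent' in Meroellus and Ophiis only — synapomorphy for {Meroellus, Ophiis}.
C3 (derived state 'present') is shared by Ceratellus, Meroellus, and Ophiis — a synapomorphy uniting that clade.
Only Ceratellus, Meroellus, Ophiis, and Rhizis show the derived state 'present' for C4, supporting them as a clade.
Most parsimonious ingroup topology: ((((Ophiis,Meroellus),Ceratellus),Rhizis),Cyanura).
The clade {Ceratellus, Meroellus, Ophiis} is supported by C3: its derived state 'present' occurs in exactly those taxa and in no other taxon (including the outgroup).

C3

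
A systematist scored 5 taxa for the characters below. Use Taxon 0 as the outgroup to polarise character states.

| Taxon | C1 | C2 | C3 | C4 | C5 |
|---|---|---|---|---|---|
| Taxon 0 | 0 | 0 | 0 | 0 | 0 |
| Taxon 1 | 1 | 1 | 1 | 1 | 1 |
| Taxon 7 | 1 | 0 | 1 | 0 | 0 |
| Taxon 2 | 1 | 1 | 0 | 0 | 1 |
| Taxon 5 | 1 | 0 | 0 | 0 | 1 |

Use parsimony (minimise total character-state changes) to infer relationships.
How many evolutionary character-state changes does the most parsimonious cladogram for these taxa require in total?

6

The outgroup has state '0' for every character, so '1' is the derived state throughout.
All ingroup taxa share the derived state '1' for C1; it defines the ingroup but does not resolve relationships within it.
C2: derived state '1' in Taxon 1 and Taxon 2 only — synapomorphy for {Taxon 1, Taxon 2}.
C3 (state '1') occurs in Taxon 1 and Taxon 7 but conflicts with the nesting implied by the other characters — most parsimoniously interpreted as homoplasy.
C4 (derived state '1') is unique to Taxon 1 (autapomorphy; uninformative for grouping).
C5: derived state '1' in Taxon 1, Taxon 2, and Taxon 5 only — synapomorphy for {Taxon 1, Taxon 2, Taxon 5}.
Most parsimonious ingroup topology: (((Taxon 1,Taxon 2),Taxon 5),Taxon 7).
Changes per character on this tree: C1: 1; C2: 1; C3: 2; C4: 1; C5: 1.
Total = 6.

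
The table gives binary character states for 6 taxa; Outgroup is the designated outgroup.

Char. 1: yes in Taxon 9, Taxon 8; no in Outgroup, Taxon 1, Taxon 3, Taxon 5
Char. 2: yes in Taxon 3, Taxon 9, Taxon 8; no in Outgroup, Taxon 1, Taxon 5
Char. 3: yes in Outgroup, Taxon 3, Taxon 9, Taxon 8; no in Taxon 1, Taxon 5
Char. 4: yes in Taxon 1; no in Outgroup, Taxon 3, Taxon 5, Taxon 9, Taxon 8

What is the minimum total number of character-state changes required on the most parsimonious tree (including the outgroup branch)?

Character polarity is set by the outgroup: the derived state is whichever differs from the outgroup's state, so for Char. 3 the derived state is 'no', and for the remaining characters it is 'yes'.
Only Taxon 8 and Taxon 9 show the derived state 'yes' for Char. 1, supporting them as a clade.
Char. 2: derived state 'yes' in Taxon 3, Taxon 8, and Taxon 9 only — synapomorphy for {Taxon 3, Taxon 8, Taxon 9}.
Only Taxon 1 and Taxon 5 show the derived state 'no' for Char. 3, supporting them as a clade.
Char. 4 (derived state 'yes') is unique to Taxon 1 (autapomorphy; uninformative for grouping).
Most parsimonious ingroup topology: ((Taxon 1,Taxon 5),(Taxon 3,(Taxon 9,Taxon 8))).
Changes per character on this tree: Char. 1: 1; Char. 2: 1; Char. 3: 1; Char. 4: 1.
Total = 4.

4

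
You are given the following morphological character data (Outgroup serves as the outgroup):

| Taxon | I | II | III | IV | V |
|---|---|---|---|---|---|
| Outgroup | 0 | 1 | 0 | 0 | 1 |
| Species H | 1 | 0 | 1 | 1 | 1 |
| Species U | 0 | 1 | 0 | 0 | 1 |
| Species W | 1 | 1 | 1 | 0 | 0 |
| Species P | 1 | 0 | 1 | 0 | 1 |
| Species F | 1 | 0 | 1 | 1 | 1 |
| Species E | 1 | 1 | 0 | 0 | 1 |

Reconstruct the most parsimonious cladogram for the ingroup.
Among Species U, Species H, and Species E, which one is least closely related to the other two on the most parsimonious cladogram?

Species U

Character polarity is set by the outgroup: the derived state is whichever differs from the outgroup's state, so for II, V the derived state is '0', and for the remaining characters it is '1'.
Only Species E, Species F, Species H, Species P, and Species W show the derived state '1' for I, supporting them as a clade.
Only Species F, Species H, and Species P show the derived state '0' for II, supporting them as a clade.
Only Species F, Species H, Species P, and Species W show the derived state '1' for III, supporting them as a clade.
IV (derived state '1') is shared by Species F and Species H — a synapomorphy uniting that clade.
V (derived state '0') is unique to Species W (autapomorphy; uninformative for grouping).
Most parsimonious ingroup topology: (((((Species H,Species F),Species P),Species W),Species E),Species U).
Species E and Species H share a more recent common ancestor with each other than either does with Species U, so Species U is the least closely related of the three.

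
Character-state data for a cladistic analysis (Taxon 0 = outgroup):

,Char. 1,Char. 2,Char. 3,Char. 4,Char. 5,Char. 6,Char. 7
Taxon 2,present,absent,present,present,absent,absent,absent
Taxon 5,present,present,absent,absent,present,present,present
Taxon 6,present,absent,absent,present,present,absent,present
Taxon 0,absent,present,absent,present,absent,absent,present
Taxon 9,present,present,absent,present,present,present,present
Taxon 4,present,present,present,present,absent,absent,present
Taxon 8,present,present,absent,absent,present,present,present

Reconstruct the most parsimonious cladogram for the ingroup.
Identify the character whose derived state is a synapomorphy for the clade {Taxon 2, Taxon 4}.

Char. 3

Character polarity is set by the outgroup: the derived state is whichever differs from the outgroup's state, so for Char. 2, Char. 4, Char. 7 the derived state is 'absent', and for the remaining characters it is 'present'.
All ingroup taxa share the derived state 'present' for Char. 1; it defines the ingroup but does not resolve relationships within it.
Char. 2 (state 'absent') occurs in Taxon 2 and Taxon 6 but conflicts with the nesting implied by the other characters — most parsimoniously interpreted as homoplasy.
Char. 3 (derived state 'present') is shared by Taxon 2 and Taxon 4 — a synapomorphy uniting that clade.
Char. 4: derived state 'absent' in Taxon 5 and Taxon 8 only — synapomorphy for {Taxon 5, Taxon 8}.
Only Taxon 5, Taxon 6, Taxon 8, and Taxon 9 show the derived state 'present' for Char. 5, supporting them as a clade.
Only Taxon 5, Taxon 8, and Taxon 9 show the derived state 'present' for Char. 6, supporting them as a clade.
Char. 7 (derived state 'absent') is unique to Taxon 2 (autapomorphy; uninformative for grouping).
Most parsimonious ingroup topology: ((Taxon 2,Taxon 4),(((Taxon 5,Taxon 8),Taxon 9),Taxon 6)).
The clade {Taxon 2, Taxon 4} is supported by Char. 3: its derived state 'present' occurs in exactly those taxa and in no other taxon (including the outgroup).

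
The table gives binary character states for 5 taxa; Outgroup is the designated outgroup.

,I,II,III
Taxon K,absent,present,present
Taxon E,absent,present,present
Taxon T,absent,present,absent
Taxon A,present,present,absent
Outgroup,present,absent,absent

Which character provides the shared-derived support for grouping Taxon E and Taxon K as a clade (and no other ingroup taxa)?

Character polarity is set by the outgroup: the derived state is whichever differs from the outgroup's state, so for I the derived state is 'absent', and for the remaining characters it is 'present'.
I (derived state 'absent') is shared by Taxon E, Taxon K, and Taxon T — a synapomorphy uniting that clade.
II (derived state 'present') is shared by all ingroup taxa — unites the whole ingroup.
III: derived state 'present' in Taxon E and Taxon K only — synapomorphy for {Taxon E, Taxon K}.
Most parsimonious ingroup topology: (((Taxon E,Taxon K),Taxon T),Taxon A).
The clade {Taxon E, Taxon K} is supported by III: its derived state 'present' occurs in exactly those taxa and in no other taxon (including the outgroup).

III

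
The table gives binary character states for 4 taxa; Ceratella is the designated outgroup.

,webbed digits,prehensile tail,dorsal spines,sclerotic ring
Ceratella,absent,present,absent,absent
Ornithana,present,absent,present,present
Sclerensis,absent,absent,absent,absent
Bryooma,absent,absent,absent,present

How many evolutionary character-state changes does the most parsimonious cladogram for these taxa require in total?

4

Character polarity is set by the outgroup: the derived state is whichever differs from the outgroup's state, so for prehensile tail the derived state is 'absent', and for the remaining characters it is 'present'.
webbed digits (derived state 'present') is unique to Ornithana (autapomorphy; uninformative for grouping).
All ingroup taxa share the derived state 'absent' for prehensile tail; it defines the ingroup but does not resolve relationships within it.
dorsal spines (derived state 'present') is unique to Ornithana (autapomorphy; uninformative for grouping).
Only Bryooma and Ornithana show the derived state 'present' for sclerotic ring, supporting them as a clade.
Most parsimonious ingroup topology: ((Ornithana,Bryooma),Sclerensis).
Changes per character on this tree: webbed digits: 1; prehensile tail: 1; dorsal spines: 1; sclerotic ring: 1.
Total = 4.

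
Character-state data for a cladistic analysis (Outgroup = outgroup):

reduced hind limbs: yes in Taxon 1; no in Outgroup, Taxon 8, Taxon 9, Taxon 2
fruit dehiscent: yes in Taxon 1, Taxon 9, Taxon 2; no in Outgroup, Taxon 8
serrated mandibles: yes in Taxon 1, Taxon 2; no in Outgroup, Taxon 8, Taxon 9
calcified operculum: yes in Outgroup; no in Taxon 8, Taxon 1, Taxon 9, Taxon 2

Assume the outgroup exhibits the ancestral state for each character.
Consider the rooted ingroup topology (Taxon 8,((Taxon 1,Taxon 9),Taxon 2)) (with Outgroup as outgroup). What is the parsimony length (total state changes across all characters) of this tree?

5

Map each character onto (Taxon 8,((Taxon 1,Taxon 9),Taxon 2)) (rooted by Outgroup) and count the minimum state changes it requires (Fitch parsimony):
reduced hind limbs: 1; fruit dehiscent: 1; serrated mandibles: 2; calcified operculum: 1.
Total tree length = 5.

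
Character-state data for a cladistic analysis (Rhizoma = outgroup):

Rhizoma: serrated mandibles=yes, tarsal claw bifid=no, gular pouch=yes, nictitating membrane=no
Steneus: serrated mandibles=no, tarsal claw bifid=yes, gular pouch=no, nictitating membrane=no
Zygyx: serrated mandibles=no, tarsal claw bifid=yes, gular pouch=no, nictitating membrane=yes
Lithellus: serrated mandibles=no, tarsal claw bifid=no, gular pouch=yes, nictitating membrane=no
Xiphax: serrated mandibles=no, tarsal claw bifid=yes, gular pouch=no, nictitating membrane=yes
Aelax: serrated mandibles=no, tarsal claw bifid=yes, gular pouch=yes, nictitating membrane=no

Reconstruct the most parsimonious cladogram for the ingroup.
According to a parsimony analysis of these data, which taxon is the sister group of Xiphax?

Character polarity is set by the outgroup: the derived state is whichever differs from the outgroup's state, so for serrated mandibles, gular pouch the derived state is 'no', and for the remaining characters it is 'yes'.
All ingroup taxa share the derived state 'no' for serrated mandibles; it defines the ingroup but does not resolve relationships within it.
tarsal claw bifid (derived state 'yes') is shared by Aelax, Steneus, Xiphax, and Zygyx — a synapomorphy uniting that clade.
gular pouch: derived state 'no' in Steneus, Xiphax, and Zygyx only — synapomorphy for {Steneus, Xiphax, Zygyx}.
nictitating membrane (derived state 'yes') is shared by Xiphax and Zygyx — a synapomorphy uniting that clade.
Most parsimonious ingroup topology: (((Steneus,(Zygyx,Xiphax)),Aelax),Lithellus).
Xiphax and Zygyx form a cherry on this tree, so they are sister taxa.

Zygyx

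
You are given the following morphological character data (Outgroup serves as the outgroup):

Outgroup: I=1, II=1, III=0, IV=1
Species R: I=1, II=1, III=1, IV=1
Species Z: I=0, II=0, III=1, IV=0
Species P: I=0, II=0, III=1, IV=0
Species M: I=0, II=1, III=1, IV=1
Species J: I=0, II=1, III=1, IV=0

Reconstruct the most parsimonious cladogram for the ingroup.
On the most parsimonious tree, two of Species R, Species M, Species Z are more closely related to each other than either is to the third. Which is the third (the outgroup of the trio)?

Species R

Character polarity is set by the outgroup: the derived state is whichever differs from the outgroup's state, so for I, II, IV the derived state is '0', and for the remaining characters it is '1'.
Only Species J, Species M, Species P, and Species Z show the derived state '0' for I, supporting them as a clade.
II (derived state '0') is shared by Species P and Species Z — a synapomorphy uniting that clade.
All ingroup taxa share the derived state '1' for III; it defines the ingroup but does not resolve relationships within it.
IV (derived state '0') is shared by Species J, Species P, and Species Z — a synapomorphy uniting that clade.
Most parsimonious ingroup topology: (Species R,(((Species Z,Species P),Species J),Species M)).
Species M and Species Z share a more recent common ancestor with each other than either does with Species R, so Species R is the least closely related of the three.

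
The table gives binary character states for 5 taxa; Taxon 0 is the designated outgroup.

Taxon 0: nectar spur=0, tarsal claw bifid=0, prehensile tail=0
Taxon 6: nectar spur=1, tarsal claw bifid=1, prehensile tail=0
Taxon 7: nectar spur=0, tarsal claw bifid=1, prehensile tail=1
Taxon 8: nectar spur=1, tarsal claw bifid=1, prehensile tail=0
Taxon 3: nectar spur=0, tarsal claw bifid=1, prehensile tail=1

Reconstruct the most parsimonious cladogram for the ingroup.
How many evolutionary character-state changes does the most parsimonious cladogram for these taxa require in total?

The outgroup has state '0' for every character, so '1' is the derived state throughout.
nectar spur: derived state '1' in Taxon 6 and Taxon 8 only — synapomorphy for {Taxon 6, Taxon 8}.
tarsal claw bifid (derived state '1') is shared by all ingroup taxa — unites the whole ingroup.
Only Taxon 3 and Taxon 7 show the derived state '1' for prehensile tail, supporting them as a clade.
Most parsimonious ingroup topology: ((Taxon 6,Taxon 8),(Taxon 7,Taxon 3)).
Changes per character on this tree: nectar spur: 1; tarsal claw bifid: 1; prehensile tail: 1.
Total = 3.

3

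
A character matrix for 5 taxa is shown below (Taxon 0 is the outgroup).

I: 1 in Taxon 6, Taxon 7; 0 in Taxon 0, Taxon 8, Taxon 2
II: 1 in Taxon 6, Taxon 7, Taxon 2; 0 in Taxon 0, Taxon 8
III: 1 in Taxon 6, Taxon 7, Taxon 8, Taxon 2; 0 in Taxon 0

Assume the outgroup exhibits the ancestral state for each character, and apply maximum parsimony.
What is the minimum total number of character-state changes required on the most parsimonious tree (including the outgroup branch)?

The outgroup has state '0' for every character, so '1' is the derived state throughout.
I: derived state '1' in Taxon 6 and Taxon 7 only — synapomorphy for {Taxon 6, Taxon 7}.
II: derived state '1' in Taxon 2, Taxon 6, and Taxon 7 only — synapomorphy for {Taxon 2, Taxon 6, Taxon 7}.
III (derived state '1') is shared by all ingroup taxa — unites the whole ingroup.
Most parsimonious ingroup topology: (Taxon 8,((Taxon 6,Taxon 7),Taxon 2)).
Changes per character on this tree: I: 1; II: 1; III: 1.
Total = 3.

3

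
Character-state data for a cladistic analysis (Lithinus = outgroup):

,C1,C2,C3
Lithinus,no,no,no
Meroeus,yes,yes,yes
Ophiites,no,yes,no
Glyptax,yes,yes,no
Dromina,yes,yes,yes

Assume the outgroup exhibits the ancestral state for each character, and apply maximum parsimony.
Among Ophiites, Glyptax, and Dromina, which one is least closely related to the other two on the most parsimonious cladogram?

The outgroup has state 'no' for every character, so 'yes' is the derived state throughout.
C1: derived state 'yes' in Dromina, Glyptax, and Meroeus only — synapomorphy for {Dromina, Glyptax, Meroeus}.
C2 (derived state 'yes') is shared by all ingroup taxa — unites the whole ingroup.
C3: derived state 'yes' in Dromina and Meroeus only — synapomorphy for {Dromina, Meroeus}.
Most parsimonious ingroup topology: (((Meroeus,Dromina),Glyptax),Ophiites).
Glyptax and Dromina share a more recent common ancestor with each other than either does with Ophiites, so Ophiites is the least closely related of the three.

Ophiites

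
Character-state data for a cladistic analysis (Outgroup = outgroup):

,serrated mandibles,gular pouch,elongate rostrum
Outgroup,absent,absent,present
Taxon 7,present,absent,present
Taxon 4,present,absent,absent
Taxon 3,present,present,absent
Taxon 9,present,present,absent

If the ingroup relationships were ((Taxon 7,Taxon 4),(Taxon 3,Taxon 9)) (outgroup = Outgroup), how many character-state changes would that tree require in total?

4

Map each character onto ((Taxon 7,Taxon 4),(Taxon 3,Taxon 9)) (rooted by Outgroup) and count the minimum state changes it requires (Fitch parsimony):
serrated mandibles: 1; gular pouch: 1; elongate rostrum: 2.
Total tree length = 4.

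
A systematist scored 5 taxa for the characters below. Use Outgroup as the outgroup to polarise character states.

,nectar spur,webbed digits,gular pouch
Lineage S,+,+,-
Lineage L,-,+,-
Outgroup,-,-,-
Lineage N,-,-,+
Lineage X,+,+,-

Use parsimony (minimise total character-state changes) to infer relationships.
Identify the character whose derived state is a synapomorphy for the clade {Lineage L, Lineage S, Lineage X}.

The outgroup has state '-' for every character, so '+' is the derived state throughout.
Only Lineage S and Lineage X show the derived state '+' for nectar spur, supporting them as a clade.
webbed digits (derived state '+') is shared by Lineage L, Lineage S, and Lineage X — a synapomorphy uniting that clade.
gular pouch: derived state '+' in Lineage N only — an autapomorphy, so it tells us nothing about relationships among taxa.
Most parsimonious ingroup topology: (((Lineage X,Lineage S),Lineage L),Lineage N).
The clade {Lineage L, Lineage S, Lineage X} is supported by webbed digits: its derived state '+' occurs in exactly those taxa and in no other taxon (including the outgroup).

webbed digits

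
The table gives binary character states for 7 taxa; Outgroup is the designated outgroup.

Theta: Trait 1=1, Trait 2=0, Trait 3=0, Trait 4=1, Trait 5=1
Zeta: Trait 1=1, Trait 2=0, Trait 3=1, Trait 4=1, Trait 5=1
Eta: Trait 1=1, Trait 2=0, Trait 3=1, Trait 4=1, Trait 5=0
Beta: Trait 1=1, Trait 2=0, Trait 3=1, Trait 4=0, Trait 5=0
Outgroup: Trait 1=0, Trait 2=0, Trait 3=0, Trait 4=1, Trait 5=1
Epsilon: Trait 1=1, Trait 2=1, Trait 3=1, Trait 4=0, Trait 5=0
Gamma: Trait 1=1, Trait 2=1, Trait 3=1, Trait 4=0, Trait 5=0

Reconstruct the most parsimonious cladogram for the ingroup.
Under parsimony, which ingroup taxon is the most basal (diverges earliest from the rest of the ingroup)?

Character polarity is set by the outgroup: the derived state is whichever differs from the outgroup's state, so for Trait 4, Trait 5 the derived state is '0', and for the remaining characters it is '1'.
All ingroup taxa share the derived state '1' for Trait 1; it defines the ingroup but does not resolve relationships within it.
Trait 2 (derived state '1') is shared by Epsilon and Gamma — a synapomorphy uniting that clade.
Trait 3: derived state '1' in Beta, Epsilon, Eta, Gamma, and Zeta only — synapomorphy for {Beta, Epsilon, Eta, Gamma, Zeta}.
Only Beta, Epsilon, and Gamma show the derived state '0' for Trait 4, supporting them as a clade.
Trait 5: derived state '0' in Beta, Epsilon, Eta, and Gamma only — synapomorphy for {Beta, Epsilon, Eta, Gamma}.
Most parsimonious ingroup topology: (((Eta,(Beta,(Epsilon,Gamma))),Zeta),Theta).
Theta is sister to the clade containing all other ingroup taxa, so it is the earliest-diverging (most basal) ingroup lineage.

Theta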